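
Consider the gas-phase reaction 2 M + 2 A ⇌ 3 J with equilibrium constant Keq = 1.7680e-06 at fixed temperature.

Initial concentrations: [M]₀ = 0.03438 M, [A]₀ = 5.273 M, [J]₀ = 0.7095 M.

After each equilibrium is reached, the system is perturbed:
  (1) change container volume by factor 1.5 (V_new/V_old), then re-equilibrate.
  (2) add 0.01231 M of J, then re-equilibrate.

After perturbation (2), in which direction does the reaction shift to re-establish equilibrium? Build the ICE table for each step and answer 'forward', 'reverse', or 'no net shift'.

Direction: reverse

Q₀ = 10.87 vs Keq = 1.7680e-06 ⇒ Q>K, reverse
Step 1:
                    M           A           J
  init        0.03438       5.273      0.7095
  Δ            0.4569      0.4569     -0.6854
  eq           0.4913        5.73     0.02411
  solve Keq expr → x = -0.2285; check Q = 1.7680e-06
Then change container volume by factor 1.5 (V_new/V_old).
Step 2:
                    M           A           J
  init         0.3275        3.82     0.01607
  Δ          0.001327    0.001327   -0.001991
  eq           0.3289       3.821     0.01408
  solve Keq expr → x = -6.6355e-04; check Q = 1.7680e-06
Then add 0.01231 M of J.
Step 3:
                    M           A           J
  init         0.3289       3.821     0.02639
  Δ          0.008041    0.008041    -0.01206
  eq           0.3369       3.829     0.01433
  solve Keq expr → x = -0.00402; check Q = 1.7680e-06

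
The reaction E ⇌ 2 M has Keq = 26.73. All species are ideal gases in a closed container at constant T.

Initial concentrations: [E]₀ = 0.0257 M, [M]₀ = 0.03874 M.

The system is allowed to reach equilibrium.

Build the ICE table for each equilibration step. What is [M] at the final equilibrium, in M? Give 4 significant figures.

[M]_eq = 0.08954 M

Q₀ = 0.0584 vs Keq = 26.73 ⇒ Q<K, forward
Step 1:
                    E           M
  Initial      0.0257     0.03874
  Change      -0.0254      0.0508
  Equil    2.9994e-04     0.08954
  solve Keq expr → x = 0.0254; check Q = 26.73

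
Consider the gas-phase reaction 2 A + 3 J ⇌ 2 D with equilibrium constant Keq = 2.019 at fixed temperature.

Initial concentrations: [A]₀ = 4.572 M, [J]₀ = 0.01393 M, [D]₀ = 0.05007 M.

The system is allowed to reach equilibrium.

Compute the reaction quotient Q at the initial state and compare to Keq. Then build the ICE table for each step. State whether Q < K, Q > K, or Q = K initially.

Q₀ = 44.37 vs Keq = 2.019 ⇒ Q>K, reverse
Step 1:
                    A           J           D
  I             4.572     0.01393     0.05007
  C           0.01225     0.01837    -0.01225
  E             4.584      0.0323     0.03782
  solve Keq expr → x = -0.006125; check Q = 2.019

Q₀ = 44.37; Q > K (proceeds reverse)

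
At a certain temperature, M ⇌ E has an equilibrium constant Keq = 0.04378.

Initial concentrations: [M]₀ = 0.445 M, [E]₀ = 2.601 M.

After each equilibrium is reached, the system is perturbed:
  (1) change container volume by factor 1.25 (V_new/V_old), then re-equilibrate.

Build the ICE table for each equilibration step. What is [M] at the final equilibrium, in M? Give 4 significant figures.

Q₀ = 5.845 vs Keq = 0.04378 ⇒ Q>K, reverse
Step 1:
                   M          E
  Initial      0.445      2.601
  Change       2.473     -2.473
  Equil        2.918     0.1278
  solve Keq expr → x = -2.473; check Q = 0.04378
Then change container volume by factor 1.25 (V_new/V_old).
Step 2:
                   M          E
  Initial      2.335     0.1022
  Change           0          0
  Equil        2.335     0.1022
  solve Keq expr → x = 0; check Q = 0.04378

[M]_eq = 2.335 M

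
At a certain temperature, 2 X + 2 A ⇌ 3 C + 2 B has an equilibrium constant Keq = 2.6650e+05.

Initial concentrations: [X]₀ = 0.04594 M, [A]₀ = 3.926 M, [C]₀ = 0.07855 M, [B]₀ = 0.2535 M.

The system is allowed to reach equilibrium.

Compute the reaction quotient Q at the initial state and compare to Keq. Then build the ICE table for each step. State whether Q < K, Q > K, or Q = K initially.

Q₀ = 9.5744e-04 vs Keq = 2.6650e+05 ⇒ Q<K, forward
Step 1:
                   X          A          C          B
  I          0.04594      3.926    0.07855     0.2535
  C         -0.04593   -0.04593     0.0689    0.04593
  E       8.4638e-06       3.88     0.1474     0.2994
  solve Keq expr → x = 0.02297; check Q = 2.6650e+05

Q₀ = 9.5744e-04; Q < K (proceeds forward)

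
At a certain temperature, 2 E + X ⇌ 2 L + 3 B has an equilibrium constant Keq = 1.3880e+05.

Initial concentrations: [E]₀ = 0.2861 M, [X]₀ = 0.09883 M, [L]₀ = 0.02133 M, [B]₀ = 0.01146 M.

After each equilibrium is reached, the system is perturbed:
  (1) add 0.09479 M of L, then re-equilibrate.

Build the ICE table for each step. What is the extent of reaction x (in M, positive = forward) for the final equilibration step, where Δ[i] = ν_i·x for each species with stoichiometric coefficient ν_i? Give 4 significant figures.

Q₀ = 8.4647e-08 vs Keq = 1.3880e+05 ⇒ Q<K, forward
Step 1:
                    E           X           L           B
  Initial      0.2861     0.09883     0.02133     0.01146
  Change      -0.1977    -0.09883      0.1977      0.2965
  Equil       0.08844  1.2899e-06       0.219      0.3079
  solve Keq expr → x = 0.09883; check Q = 1.3880e+05
Then add 0.09479 M of L.
Step 2:
                    E           X           L           B
  Initial     0.08844  1.2899e-06      0.3138      0.3079
  Change   2.7161e-06  1.3580e-06 -2.7161e-06 -4.0741e-06
  Equil       0.08845  2.6479e-06      0.3138      0.3079
  solve Keq expr → x = -1.3580e-06; check Q = 1.3880e+05

x = -1.3580e-06 M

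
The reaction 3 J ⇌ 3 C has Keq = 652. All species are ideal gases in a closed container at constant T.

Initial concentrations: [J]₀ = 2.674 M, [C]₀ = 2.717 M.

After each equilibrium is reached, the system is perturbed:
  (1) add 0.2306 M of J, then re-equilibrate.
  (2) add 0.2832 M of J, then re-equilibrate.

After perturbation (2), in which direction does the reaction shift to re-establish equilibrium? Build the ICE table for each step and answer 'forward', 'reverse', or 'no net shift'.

Direction: forward

Q₀ = 1.049 vs Keq = 652 ⇒ Q<K, forward
Step 1:
                  J         C
  I           2.674     2.717
  C          -2.117     2.117
  E          0.5574     4.834
  solve Keq expr → x = 0.7055; check Q = 652
Then add 0.2306 M of J.
Step 2:
                  J         C
  I           0.788     4.834
  C         -0.2068    0.2068
  E          0.5813      5.04
  solve Keq expr → x = 0.06892; check Q = 652
Then add 0.2832 M of J.
Step 3:
                  J         C
  I          0.8645      5.04
  C         -0.2539    0.2539
  E          0.6106     5.294
  solve Keq expr → x = 0.08464; check Q = 652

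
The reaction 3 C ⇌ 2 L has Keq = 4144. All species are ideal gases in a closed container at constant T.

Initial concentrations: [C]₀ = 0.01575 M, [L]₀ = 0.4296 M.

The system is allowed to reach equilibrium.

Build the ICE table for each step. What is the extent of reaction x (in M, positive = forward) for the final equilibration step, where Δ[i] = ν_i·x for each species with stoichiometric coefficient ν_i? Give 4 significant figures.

Q₀ = 4.7237e+04 vs Keq = 4144 ⇒ Q>K, reverse
Step 1:
                   C          L
  Initial    0.01575     0.4296
  Change       0.019   -0.01266
  Equil      0.03475     0.4169
  solve Keq expr → x = -0.006332; check Q = 4144

x = -0.006332 M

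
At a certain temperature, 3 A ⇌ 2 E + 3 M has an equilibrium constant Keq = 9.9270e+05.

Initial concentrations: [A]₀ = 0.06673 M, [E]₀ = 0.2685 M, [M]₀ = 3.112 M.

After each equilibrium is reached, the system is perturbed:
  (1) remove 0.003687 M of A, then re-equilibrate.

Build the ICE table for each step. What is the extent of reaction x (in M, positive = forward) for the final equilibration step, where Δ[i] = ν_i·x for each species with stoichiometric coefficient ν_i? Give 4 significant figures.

Q₀ = 7312 vs Keq = 9.9270e+05 ⇒ Q<K, forward
Step 1:
                    A           E           M
  Initial     0.06673      0.2685       3.112
  Change     -0.05241     0.03494     0.05241
  Equil       0.01432      0.3034       3.164
  solve Keq expr → x = 0.01747; check Q = 9.9270e+05
Then remove 0.003687 M of A.
Step 2:
                    A           E           M
  Initial     0.01064      0.3034       3.164
  Change     0.003595   -0.002397   -0.003595
  Equil       0.01423       0.301       3.161
  solve Keq expr → x = -0.001198; check Q = 9.9270e+05

x = -0.001198 M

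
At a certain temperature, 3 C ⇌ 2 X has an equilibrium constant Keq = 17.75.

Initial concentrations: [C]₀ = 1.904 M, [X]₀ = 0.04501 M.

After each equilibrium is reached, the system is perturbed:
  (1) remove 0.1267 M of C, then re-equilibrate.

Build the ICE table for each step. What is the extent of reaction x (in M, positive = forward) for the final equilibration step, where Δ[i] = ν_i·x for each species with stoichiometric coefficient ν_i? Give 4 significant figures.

Q₀ = 2.9351e-04 vs Keq = 17.75 ⇒ Q<K, forward
Step 1:
                    C           X
  I             1.904     0.04501
  C            -1.508       1.005
  E            0.3961        1.05
  solve Keq expr → x = 0.5026; check Q = 17.75
Then remove 0.1267 M of C.
Step 2:
                    C           X
  I            0.2694        1.05
  C            0.1083    -0.07222
  E            0.3777      0.9781
  solve Keq expr → x = -0.03611; check Q = 17.75

x = -0.03611 M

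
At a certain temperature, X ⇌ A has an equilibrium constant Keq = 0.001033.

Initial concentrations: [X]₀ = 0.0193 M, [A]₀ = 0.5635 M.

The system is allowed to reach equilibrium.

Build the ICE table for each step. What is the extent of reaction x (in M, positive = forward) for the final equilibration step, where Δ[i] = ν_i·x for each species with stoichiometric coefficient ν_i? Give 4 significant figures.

Q₀ = 29.2 vs Keq = 0.001033 ⇒ Q>K, reverse
Step 1:
                    X           A
  I            0.0193      0.5635
  C            0.5629     -0.5629
  E            0.5822  6.0141e-04
  solve Keq expr → x = -0.5629; check Q = 0.001033

x = -0.5629 M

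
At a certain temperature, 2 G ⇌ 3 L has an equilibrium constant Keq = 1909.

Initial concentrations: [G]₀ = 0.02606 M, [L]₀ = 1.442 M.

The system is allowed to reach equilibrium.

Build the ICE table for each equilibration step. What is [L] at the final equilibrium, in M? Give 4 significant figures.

[L]_eq = 1.423 M

Q₀ = 4415 vs Keq = 1909 ⇒ Q>K, reverse
Step 1:
                   G          L
  init       0.02606      1.442
  Δ          0.01278   -0.01918
  eq         0.03884      1.423
  solve Keq expr → x = -0.006392; check Q = 1909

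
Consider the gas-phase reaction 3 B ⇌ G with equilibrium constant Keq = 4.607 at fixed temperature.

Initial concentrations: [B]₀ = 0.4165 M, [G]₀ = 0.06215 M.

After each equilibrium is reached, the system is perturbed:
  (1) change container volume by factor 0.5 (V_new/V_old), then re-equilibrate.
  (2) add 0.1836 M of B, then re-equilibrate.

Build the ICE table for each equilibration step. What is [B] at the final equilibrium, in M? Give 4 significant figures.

Q₀ = 0.8602 vs Keq = 4.607 ⇒ Q<K, forward
Step 1:
                   B          G
  Initial     0.4165    0.06215
  Change      -0.132    0.04399
  Equil       0.2845     0.1061
  solve Keq expr → x = 0.04399; check Q = 4.607
Then change container volume by factor 0.5 (V_new/V_old).
Step 2:
                   B          G
  Initial     0.5691     0.2123
  Change     -0.1796    0.05988
  Equil       0.3895     0.2721
  solve Keq expr → x = 0.05988; check Q = 4.607
Then add 0.1836 M of B.
Step 3:
                   B          G
  Initial     0.5731     0.2721
  Change     -0.1597    0.05323
  Equil       0.4134     0.3254
  solve Keq expr → x = 0.05323; check Q = 4.607

[B]_eq = 0.4134 M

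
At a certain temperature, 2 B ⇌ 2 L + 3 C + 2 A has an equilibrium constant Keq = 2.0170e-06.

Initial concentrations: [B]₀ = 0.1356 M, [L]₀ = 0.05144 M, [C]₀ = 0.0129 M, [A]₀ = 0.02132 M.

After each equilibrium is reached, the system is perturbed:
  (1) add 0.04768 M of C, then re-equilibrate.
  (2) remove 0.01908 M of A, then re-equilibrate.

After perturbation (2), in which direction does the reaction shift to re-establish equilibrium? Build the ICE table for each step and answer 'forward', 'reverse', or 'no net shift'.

Direction: forward

Q₀ = 1.4042e-10 vs Keq = 2.0170e-06 ⇒ Q<K, forward
Step 1:
                    B           L           C           A
  I            0.1356     0.05144      0.0129     0.02132
  C          -0.04308     0.04308     0.06462     0.04308
  E           0.09252     0.09452     0.07752      0.0644
  solve Keq expr → x = 0.02154; check Q = 2.0170e-06
Then add 0.04768 M of C.
Step 2:
                    B           L           C           A
  I           0.09252     0.09452      0.1252      0.0644
  C           0.01236    -0.01236    -0.01854    -0.01236
  E            0.1049     0.08216      0.1067     0.05204
  solve Keq expr → x = -0.00618; check Q = 2.0170e-06
Then remove 0.01908 M of A.
Step 3:
                    B           L           C           A
  I            0.1049     0.08216      0.1067     0.03296
  C         -0.006582    0.006582    0.009872    0.006582
  E            0.0983     0.08874      0.1165     0.03954
  solve Keq expr → x = 0.003291; check Q = 2.0170e-06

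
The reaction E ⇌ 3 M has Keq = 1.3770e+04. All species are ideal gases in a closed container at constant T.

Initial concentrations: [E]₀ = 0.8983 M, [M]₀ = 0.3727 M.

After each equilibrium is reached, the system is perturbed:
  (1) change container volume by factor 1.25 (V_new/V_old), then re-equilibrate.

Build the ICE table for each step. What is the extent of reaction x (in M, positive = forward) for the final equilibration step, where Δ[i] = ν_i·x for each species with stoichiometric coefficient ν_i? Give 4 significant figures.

Q₀ = 0.05763 vs Keq = 1.3770e+04 ⇒ Q<K, forward
Step 1:
                    E           M
  I            0.8983      0.3727
  C           -0.8962       2.689
  E          0.002084       3.061
  solve Keq expr → x = 0.8962; check Q = 1.3770e+04
Then change container volume by factor 1.25 (V_new/V_old).
Step 2:
                    E           M
  I          0.001667       2.449
  C       -5.9772e-04    0.001793
  E          0.001069       2.451
  solve Keq expr → x = 5.9772e-04; check Q = 1.3770e+04

x = 5.9772e-04 M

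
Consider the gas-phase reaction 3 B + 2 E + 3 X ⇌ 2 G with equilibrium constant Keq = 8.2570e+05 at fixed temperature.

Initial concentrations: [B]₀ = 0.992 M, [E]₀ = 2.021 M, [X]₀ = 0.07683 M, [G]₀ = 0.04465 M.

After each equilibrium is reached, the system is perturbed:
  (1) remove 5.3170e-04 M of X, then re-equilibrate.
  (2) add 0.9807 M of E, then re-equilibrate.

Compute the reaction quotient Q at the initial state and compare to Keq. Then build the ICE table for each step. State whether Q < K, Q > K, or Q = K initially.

Q₀ = 1.103; Q < K (proceeds forward)

Q₀ = 1.103 vs Keq = 8.2570e+05 ⇒ Q<K, forward
Step 1:
                  B         E         X         G
  I           0.992     2.021   0.07683   0.04465
  C        -0.07529  -0.05019  -0.07529   0.05019
  E          0.9167     1.971  0.001538   0.09484
  solve Keq expr → x = 0.0251; check Q = 8.2570e+05
Then remove 5.3170e-04 M of X.
Step 2:
                  B         E         X         G
  I          0.9167     1.971  0.001007   0.09484
  C       5.2684e-04 3.5122e-04 5.2684e-04 -3.5122e-04
  E          0.9172     1.971  0.001534   0.09449
  solve Keq expr → x = -1.7561e-04; check Q = 8.2570e+05
Then add 0.9807 M of E.
Step 3:
                  B         E         X         G
  I          0.9172     2.952  0.001534   0.09449
  C       -3.5944e-04 -2.3963e-04 -3.5944e-04 2.3963e-04
  E          0.9169     2.952  0.001174   0.09473
  solve Keq expr → x = 1.1981e-04; check Q = 8.2570e+05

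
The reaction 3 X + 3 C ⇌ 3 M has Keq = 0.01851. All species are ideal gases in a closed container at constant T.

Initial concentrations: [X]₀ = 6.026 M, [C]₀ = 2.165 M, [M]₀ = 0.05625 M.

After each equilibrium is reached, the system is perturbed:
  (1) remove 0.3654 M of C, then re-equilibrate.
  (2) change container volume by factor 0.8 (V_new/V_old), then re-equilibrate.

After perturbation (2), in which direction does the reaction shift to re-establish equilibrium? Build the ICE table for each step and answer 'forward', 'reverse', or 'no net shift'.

Direction: forward

Q₀ = 8.0151e-08 vs Keq = 0.01851 ⇒ Q<K, forward
Step 1:
                   X          C          M
  init         6.026      2.165    0.05625
  Δ            -1.19      -1.19       1.19
  eq           4.836     0.9746      1.247
  solve Keq expr → x = 0.3968; check Q = 0.01851
Then remove 0.3654 M of C.
Step 2:
                   X          C          M
  init         4.836     0.6092      1.247
  Δ           0.1877     0.1877    -0.1877
  eq           5.023     0.7969      1.059
  solve Keq expr → x = -0.06257; check Q = 0.01851
Then change container volume by factor 0.8 (V_new/V_old).
Step 3:
                   X          C          M
  init         6.279     0.9961      1.324
  Δ          -0.1143    -0.1143     0.1143
  eq           6.165     0.8818      1.438
  solve Keq expr → x = 0.03811; check Q = 0.01851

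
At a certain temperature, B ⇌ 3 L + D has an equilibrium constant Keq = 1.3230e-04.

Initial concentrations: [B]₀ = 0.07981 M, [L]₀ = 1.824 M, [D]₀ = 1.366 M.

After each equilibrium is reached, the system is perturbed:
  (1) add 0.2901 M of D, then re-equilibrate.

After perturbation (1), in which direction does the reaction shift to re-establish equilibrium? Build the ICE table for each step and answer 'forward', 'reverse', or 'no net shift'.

Q₀ = 103.9 vs Keq = 1.3230e-04 ⇒ Q>K, reverse
Step 1:
                    B           L           D
  Initial     0.07981       1.824       1.366
  Change       0.5918      -1.775     -0.5918
  Equil        0.6716      0.0486      0.7742
  solve Keq expr → x = -0.5918; check Q = 1.3230e-04
Then add 0.2901 M of D.
Step 2:
                    B           L           D
  Initial      0.6716      0.0486       1.064
  Change     0.001611   -0.004834   -0.001611
  Equil        0.6732     0.04376       1.063
  solve Keq expr → x = -0.001611; check Q = 1.3230e-04

Direction: reverse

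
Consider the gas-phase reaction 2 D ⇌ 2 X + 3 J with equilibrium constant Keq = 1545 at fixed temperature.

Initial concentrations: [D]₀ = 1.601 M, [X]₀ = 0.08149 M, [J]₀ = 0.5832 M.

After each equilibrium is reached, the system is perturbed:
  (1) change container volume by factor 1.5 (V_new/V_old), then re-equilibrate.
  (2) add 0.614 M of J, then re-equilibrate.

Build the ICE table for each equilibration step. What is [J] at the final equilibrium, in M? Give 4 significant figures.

Q₀ = 5.1390e-04 vs Keq = 1545 ⇒ Q<K, forward
Step 1:
                    D           X           J
  I             1.601     0.08149      0.5832
  C            -1.428       1.428       2.142
  E            0.1728        1.51       2.725
  solve Keq expr → x = 0.7141; check Q = 1545
Then change container volume by factor 1.5 (V_new/V_old).
Step 2:
                    D           X           J
  I            0.1152       1.006       1.817
  C          -0.04588     0.04588     0.06882
  E           0.06933       1.052       1.886
  solve Keq expr → x = 0.02294; check Q = 1545
Then add 0.614 M of J.
Step 3:
                    D           X           J
  I           0.06933       1.052         2.5
  C           0.03059    -0.03059    -0.04589
  E           0.09992       1.022       2.454
  solve Keq expr → x = -0.0153; check Q = 1545

[J]_eq = 2.454 M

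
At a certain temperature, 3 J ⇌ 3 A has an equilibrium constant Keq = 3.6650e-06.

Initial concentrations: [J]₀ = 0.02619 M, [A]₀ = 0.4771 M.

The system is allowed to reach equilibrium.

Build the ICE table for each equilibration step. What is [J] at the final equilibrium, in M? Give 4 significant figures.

Q₀ = 6045 vs Keq = 3.6650e-06 ⇒ Q>K, reverse
Step 1:
                    J           A
  init        0.02619      0.4771
  Δ            0.4695     -0.4695
  eq           0.4956    0.007642
  solve Keq expr → x = -0.1565; check Q = 3.6650e-06

[J]_eq = 0.4956 M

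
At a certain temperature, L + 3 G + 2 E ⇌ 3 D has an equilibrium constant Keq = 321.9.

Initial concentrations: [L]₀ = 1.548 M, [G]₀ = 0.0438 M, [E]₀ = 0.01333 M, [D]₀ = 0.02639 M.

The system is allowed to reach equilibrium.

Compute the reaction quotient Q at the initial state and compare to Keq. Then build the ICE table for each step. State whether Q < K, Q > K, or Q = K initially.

Q₀ = 795.2; Q > K (proceeds reverse)

Q₀ = 795.2 vs Keq = 321.9 ⇒ Q>K, reverse
Step 1:
                   L          G          E          D
  init         1.548     0.0438    0.01333    0.02639
  Δ         0.001075   0.003226   0.002151  -0.003226
  eq           1.549    0.04703    0.01548    0.02316
  solve Keq expr → x = -0.001075; check Q = 321.9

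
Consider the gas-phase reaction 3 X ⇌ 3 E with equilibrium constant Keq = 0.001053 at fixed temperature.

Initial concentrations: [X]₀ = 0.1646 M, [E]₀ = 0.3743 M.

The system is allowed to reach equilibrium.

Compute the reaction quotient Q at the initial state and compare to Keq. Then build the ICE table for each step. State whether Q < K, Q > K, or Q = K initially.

Q₀ = 11.76 vs Keq = 0.001053 ⇒ Q>K, reverse
Step 1:
                   X          E
  init        0.1646     0.3743
  Δ           0.3245    -0.3245
  eq          0.4891    0.04976
  solve Keq expr → x = -0.1082; check Q = 0.001053

Q₀ = 11.76; Q > K (proceeds reverse)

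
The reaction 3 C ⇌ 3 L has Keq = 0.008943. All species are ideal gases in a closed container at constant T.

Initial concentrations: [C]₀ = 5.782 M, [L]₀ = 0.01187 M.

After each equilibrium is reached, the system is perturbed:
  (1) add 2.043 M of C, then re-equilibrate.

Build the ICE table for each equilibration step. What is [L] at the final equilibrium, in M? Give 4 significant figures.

[L]_eq = 1.347 M

Q₀ = 8.6520e-09 vs Keq = 0.008943 ⇒ Q<K, forward
Step 1:
                    C           L
  Initial       5.782     0.01187
  Change       -0.984       0.984
  Equil         4.798      0.9959
  solve Keq expr → x = 0.328; check Q = 0.008943
Then add 2.043 M of C.
Step 2:
                    C           L
  Initial       6.841      0.9959
  Change      -0.3512      0.3512
  Equil          6.49       1.347
  solve Keq expr → x = 0.1171; check Q = 0.008943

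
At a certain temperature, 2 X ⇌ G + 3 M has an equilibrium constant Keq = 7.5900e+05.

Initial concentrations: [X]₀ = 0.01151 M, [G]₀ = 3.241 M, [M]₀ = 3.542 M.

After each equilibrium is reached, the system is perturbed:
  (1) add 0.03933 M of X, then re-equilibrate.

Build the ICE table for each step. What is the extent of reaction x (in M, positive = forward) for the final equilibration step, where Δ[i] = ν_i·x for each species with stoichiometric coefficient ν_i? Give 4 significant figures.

Q₀ = 1.0871e+06 vs Keq = 7.5900e+05 ⇒ Q>K, reverse
Step 1:
                   X          G          M
  init       0.01151      3.241      3.542
  Δ         0.002243  -0.001121  -0.003364
  eq         0.01375       3.24      3.539
  solve Keq expr → x = -0.001121; check Q = 7.5900e+05
Then add 0.03933 M of X.
Step 2:
                   X          G          M
  init       0.05308       3.24      3.539
  Δ         -0.03895    0.01947    0.05842
  eq         0.01414      3.259      3.597
  solve Keq expr → x = 0.01947; check Q = 7.5900e+05

x = 0.01947 M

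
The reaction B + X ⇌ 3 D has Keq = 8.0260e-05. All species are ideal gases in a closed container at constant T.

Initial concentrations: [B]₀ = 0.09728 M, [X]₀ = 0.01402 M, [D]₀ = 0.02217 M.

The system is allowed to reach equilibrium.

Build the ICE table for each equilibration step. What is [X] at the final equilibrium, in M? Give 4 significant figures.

[X]_eq = 0.01959 M

Q₀ = 0.00799 vs Keq = 8.0260e-05 ⇒ Q>K, reverse
Step 1:
                    B           X           D
  Initial     0.09728     0.01402     0.02217
  Change     0.005574    0.005574    -0.01672
  Equil        0.1029     0.01959    0.005449
  solve Keq expr → x = -0.005574; check Q = 8.0260e-05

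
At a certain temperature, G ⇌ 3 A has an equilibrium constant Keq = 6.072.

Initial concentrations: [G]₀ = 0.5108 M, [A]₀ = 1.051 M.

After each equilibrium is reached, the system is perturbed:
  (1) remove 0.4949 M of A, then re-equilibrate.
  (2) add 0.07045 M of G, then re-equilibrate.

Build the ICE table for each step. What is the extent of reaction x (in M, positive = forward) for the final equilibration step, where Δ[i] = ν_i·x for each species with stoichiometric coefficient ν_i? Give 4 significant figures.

Q₀ = 2.273 vs Keq = 6.072 ⇒ Q<K, forward
Step 1:
                   G          A
  I           0.5108      1.051
  C          -0.1013     0.3038
  E           0.4095      1.355
  solve Keq expr → x = 0.1013; check Q = 6.072
Then remove 0.4949 M of A.
Step 2:
                   G          A
  I           0.4095     0.8599
  C           -0.117     0.3511
  E           0.2925      1.211
  solve Keq expr → x = 0.117; check Q = 6.072
Then add 0.07045 M of G.
Step 3:
                   G          A
  I           0.3629      1.211
  C         -0.02141    0.06422
  E           0.3415      1.275
  solve Keq expr → x = 0.02141; check Q = 6.072

x = 0.02141 M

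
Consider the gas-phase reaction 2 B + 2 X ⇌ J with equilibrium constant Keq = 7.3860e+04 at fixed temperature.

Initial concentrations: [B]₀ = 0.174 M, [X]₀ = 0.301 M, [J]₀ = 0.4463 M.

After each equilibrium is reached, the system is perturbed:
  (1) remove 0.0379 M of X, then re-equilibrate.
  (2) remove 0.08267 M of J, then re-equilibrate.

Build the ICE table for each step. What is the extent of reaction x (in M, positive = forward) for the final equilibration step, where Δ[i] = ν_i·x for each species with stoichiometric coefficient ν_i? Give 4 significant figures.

x = 8.0748e-04 M

Q₀ = 162.7 vs Keq = 7.3860e+04 ⇒ Q<K, forward
Step 1:
                  B         X         J
  Initial     0.174     0.301    0.4463
  Change    -0.1557   -0.1557   0.07784
  Equil     0.01833    0.1453    0.5241
  solve Keq expr → x = 0.07784; check Q = 7.3860e+04
Then remove 0.0379 M of X.
Step 2:
                  B         X         J
  Initial   0.01833    0.1074    0.5241
  Change   0.005252  0.005252 -0.002626
  Equil     0.02358    0.1127    0.5215
  solve Keq expr → x = -0.002626; check Q = 7.3860e+04
Then remove 0.08267 M of J.
Step 3:
                  B         X         J
  Initial   0.02358    0.1127    0.4388
  Change  -0.001615 -0.001615 8.0748e-04
  Equil     0.02197    0.1111    0.4396
  solve Keq expr → x = 8.0748e-04; check Q = 7.3860e+04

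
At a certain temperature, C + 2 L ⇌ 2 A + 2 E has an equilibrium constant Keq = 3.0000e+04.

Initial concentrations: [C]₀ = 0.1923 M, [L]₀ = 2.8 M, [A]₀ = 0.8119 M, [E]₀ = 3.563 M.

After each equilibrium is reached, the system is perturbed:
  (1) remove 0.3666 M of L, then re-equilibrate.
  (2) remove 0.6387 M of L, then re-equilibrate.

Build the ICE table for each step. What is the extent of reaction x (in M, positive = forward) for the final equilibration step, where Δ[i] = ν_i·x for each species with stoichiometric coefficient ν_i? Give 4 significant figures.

x = -1.9603e-04 M

Q₀ = 5.551 vs Keq = 3.0000e+04 ⇒ Q<K, forward
Step 1:
                    C           L           A           E
  Initial      0.1923         2.8      0.8119       3.563
  Change      -0.1922     -0.3843      0.3843      0.3843
  Equil    1.2737e-04       2.416       1.196       3.947
  solve Keq expr → x = 0.1922; check Q = 3.0000e+04
Then remove 0.3666 M of L.
Step 2:
                    C           L           A           E
  Initial  1.2737e-04       2.049       1.196       3.947
  Change   4.9597e-05  9.9194e-05 -9.9194e-05 -9.9194e-05
  Equil    1.7696e-04       2.049       1.196       3.947
  solve Keq expr → x = -4.9597e-05; check Q = 3.0000e+04
Then remove 0.6387 M of L.
Step 3:
                    C           L           A           E
  Initial  1.7696e-04        1.41       1.196       3.947
  Change   1.9603e-04  3.9206e-04 -3.9206e-04 -3.9206e-04
  Equil    3.7300e-04       1.411       1.196       3.947
  solve Keq expr → x = -1.9603e-04; check Q = 3.0000e+04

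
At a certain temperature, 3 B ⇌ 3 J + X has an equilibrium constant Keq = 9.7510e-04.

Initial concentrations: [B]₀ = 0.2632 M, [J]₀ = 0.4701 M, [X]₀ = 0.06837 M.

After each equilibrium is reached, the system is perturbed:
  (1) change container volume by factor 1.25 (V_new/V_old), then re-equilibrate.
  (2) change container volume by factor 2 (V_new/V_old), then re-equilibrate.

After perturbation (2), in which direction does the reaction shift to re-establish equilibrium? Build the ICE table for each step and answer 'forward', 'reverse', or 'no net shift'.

Q₀ = 0.3896 vs Keq = 9.7510e-04 ⇒ Q>K, reverse
Step 1:
                   B          J          X
  init        0.2632     0.4701    0.06837
  Δ           0.1922    -0.1922   -0.06408
  eq          0.4554     0.2779   0.004293
  solve Keq expr → x = -0.06408; check Q = 9.7510e-04
Then change container volume by factor 1.25 (V_new/V_old).
Step 2:
                   B          J          X
  init        0.3643     0.2223   0.003435
  Δ        -0.002023   0.002023 6.7433e-04
  eq          0.3623     0.2243   0.004109
  solve Keq expr → x = 6.7433e-04; check Q = 9.7510e-04
Then change container volume by factor 2 (V_new/V_old).
Step 3:
                   B          J          X
  init        0.1812     0.1122   0.002054
  Δ        -0.004149   0.004149   0.001383
  eq           0.177     0.1163   0.003437
  solve Keq expr → x = 0.001383; check Q = 9.7510e-04

Direction: forward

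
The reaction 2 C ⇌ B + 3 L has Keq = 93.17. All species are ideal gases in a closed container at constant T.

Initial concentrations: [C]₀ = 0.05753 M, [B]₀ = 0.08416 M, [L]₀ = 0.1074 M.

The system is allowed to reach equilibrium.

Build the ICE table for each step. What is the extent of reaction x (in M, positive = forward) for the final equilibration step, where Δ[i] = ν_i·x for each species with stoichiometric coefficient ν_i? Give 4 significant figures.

Q₀ = 0.0315 vs Keq = 93.17 ⇒ Q<K, forward
Step 1:
                   C          B          L
  Initial    0.05753    0.08416     0.1074
  Change    -0.05468    0.02734    0.08202
  Equil     0.002852     0.1115     0.1894
  solve Keq expr → x = 0.02734; check Q = 93.17

x = 0.02734 M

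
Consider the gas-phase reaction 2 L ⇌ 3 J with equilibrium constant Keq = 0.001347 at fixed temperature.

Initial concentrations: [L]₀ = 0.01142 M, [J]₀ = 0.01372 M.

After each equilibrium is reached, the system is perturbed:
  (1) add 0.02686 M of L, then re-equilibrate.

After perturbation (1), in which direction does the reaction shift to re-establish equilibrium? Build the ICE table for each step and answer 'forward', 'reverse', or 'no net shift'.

Q₀ = 0.0198 vs Keq = 0.001347 ⇒ Q>K, reverse
Step 1:
                  L         J
  init      0.01142   0.01372
  Δ        0.004489 -0.006734
  eq        0.01591  0.006986
  solve Keq expr → x = -0.002245; check Q = 0.001347
Then add 0.02686 M of L.
Step 2:
                  L         J
  init      0.04277  0.006986
  Δ       -0.003805  0.005707
  eq        0.03896   0.01269
  solve Keq expr → x = 0.001902; check Q = 0.001347

Direction: forward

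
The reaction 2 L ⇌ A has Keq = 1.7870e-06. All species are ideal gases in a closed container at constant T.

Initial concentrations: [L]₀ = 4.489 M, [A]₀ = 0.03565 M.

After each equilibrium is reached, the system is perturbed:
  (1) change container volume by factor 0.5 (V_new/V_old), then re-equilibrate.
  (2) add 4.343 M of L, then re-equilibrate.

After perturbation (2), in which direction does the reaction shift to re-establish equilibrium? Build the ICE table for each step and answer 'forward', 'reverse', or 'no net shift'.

Q₀ = 0.001769 vs Keq = 1.7870e-06 ⇒ Q>K, reverse
Step 1:
                  L         A
  Initial     4.489   0.03565
  Change    0.07123  -0.03561
  Equil        4.56 3.7162e-05
  solve Keq expr → x = -0.03561; check Q = 1.7870e-06
Then change container volume by factor 0.5 (V_new/V_old).
Step 2:
                  L         A
  Initial      9.12 7.4324e-05
  Change  -1.4864e-04 7.4319e-05
  Equil        9.12 1.4864e-04
  solve Keq expr → x = 7.4319e-05; check Q = 1.7870e-06
Then add 4.343 M of L.
Step 3:
                  L         A
  Initial     13.46 1.4864e-04
  Change  -3.5051e-04 1.7525e-04
  Equil       13.46 3.2390e-04
  solve Keq expr → x = 1.7525e-04; check Q = 1.7870e-06

Direction: forward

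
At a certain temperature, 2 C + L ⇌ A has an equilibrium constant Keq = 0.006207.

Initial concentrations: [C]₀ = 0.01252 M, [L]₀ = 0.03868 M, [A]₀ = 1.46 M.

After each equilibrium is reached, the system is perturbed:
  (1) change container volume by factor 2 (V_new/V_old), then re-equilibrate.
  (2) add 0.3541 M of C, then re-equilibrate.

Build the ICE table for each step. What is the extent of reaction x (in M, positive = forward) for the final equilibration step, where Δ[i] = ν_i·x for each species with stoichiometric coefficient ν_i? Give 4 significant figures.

Q₀ = 2.4080e+05 vs Keq = 0.006207 ⇒ Q>K, reverse
Step 1:
                    C           L           A
  Initial     0.01252     0.03868        1.46
  Change        2.781       1.391      -1.391
  Equil         2.794       1.429     0.06926
  solve Keq expr → x = -1.391; check Q = 0.006207
Then change container volume by factor 2 (V_new/V_old).
Step 2:
                    C           L           A
  Initial       1.397      0.7147     0.03463
  Change      0.05003     0.02502    -0.02502
  Equil         1.447      0.7397    0.009614
  solve Keq expr → x = -0.02502; check Q = 0.006207
Then add 0.3541 M of C.
Step 3:
                    C           L           A
  Initial       1.801      0.7397    0.009614
  Change     -0.01003   -0.005016    0.005016
  Equil         1.791      0.7347     0.01463
  solve Keq expr → x = 0.005016; check Q = 0.006207

x = 0.005016 M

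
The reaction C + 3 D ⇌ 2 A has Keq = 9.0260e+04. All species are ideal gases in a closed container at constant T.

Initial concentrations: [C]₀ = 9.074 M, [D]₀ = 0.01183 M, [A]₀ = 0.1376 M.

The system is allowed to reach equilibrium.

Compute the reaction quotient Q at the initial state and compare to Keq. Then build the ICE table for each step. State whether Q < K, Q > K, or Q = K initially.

Q₀ = 1260; Q < K (proceeds forward)

Q₀ = 1260 vs Keq = 9.0260e+04 ⇒ Q<K, forward
Step 1:
                    C           D           A
  init          9.074     0.01183      0.1376
  Δ         -0.002967     -0.0089    0.005933
  eq            9.071     0.00293      0.1435
  solve Keq expr → x = 0.002967; check Q = 9.0260e+04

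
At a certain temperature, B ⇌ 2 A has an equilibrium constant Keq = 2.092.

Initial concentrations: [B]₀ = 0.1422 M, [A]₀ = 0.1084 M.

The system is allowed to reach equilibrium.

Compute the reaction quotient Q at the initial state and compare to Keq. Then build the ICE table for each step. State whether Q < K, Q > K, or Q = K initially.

Q₀ = 0.08263; Q < K (proceeds forward)

Q₀ = 0.08263 vs Keq = 2.092 ⇒ Q<K, forward
Step 1:
                  B         A
  Initial    0.1422    0.1084
  Change   -0.09794    0.1959
  Equil     0.04426    0.3043
  solve Keq expr → x = 0.09794; check Q = 2.092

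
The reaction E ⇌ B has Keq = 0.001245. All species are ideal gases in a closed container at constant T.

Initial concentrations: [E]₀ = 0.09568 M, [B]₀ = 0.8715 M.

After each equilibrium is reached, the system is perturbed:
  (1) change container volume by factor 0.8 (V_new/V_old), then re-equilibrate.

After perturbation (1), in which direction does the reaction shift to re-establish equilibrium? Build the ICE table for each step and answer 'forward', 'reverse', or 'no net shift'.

Q₀ = 9.108 vs Keq = 0.001245 ⇒ Q>K, reverse
Step 1:
                    E           B
  Initial     0.09568      0.8715
  Change       0.8703     -0.8703
  Equil         0.966    0.001203
  solve Keq expr → x = -0.8703; check Q = 0.001245
Then change container volume by factor 0.8 (V_new/V_old).
Step 2:
                    E           B
  Initial       1.207    0.001503
  Change            0           0
  Equil         1.207    0.001503
  solve Keq expr → x = 0; check Q = 0.001245

Direction: no net shift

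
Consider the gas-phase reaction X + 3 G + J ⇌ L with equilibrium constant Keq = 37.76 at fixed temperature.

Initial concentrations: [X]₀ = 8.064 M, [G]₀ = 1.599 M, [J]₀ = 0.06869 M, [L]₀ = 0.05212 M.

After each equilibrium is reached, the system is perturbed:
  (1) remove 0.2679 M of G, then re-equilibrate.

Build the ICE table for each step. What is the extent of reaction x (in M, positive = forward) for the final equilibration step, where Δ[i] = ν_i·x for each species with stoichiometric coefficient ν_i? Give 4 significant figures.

Q₀ = 0.02302 vs Keq = 37.76 ⇒ Q<K, forward
Step 1:
                   X          G          J          L
  Initial      8.064      1.599    0.06869    0.05212
  Change    -0.06854    -0.2056   -0.06854    0.06854
  Equil        7.995      1.393 1.4774e-04     0.1207
  solve Keq expr → x = 0.06854; check Q = 37.76
Then remove 0.2679 M of G.
Step 2:
                   X          G          J          L
  Initial      7.995      1.125 1.4774e-04     0.1207
  Change  1.3200e-04 3.9600e-04 1.3200e-04 -1.3200e-04
  Equil        7.996      1.126 2.7974e-04     0.1205
  solve Keq expr → x = -1.3200e-04; check Q = 37.76

x = -1.3200e-04 M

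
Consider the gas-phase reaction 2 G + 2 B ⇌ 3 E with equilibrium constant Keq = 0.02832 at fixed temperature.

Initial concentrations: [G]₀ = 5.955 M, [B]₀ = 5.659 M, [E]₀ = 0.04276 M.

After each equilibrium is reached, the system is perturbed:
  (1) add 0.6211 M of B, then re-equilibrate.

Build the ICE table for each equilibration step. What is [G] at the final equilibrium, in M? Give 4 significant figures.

Q₀ = 6.8845e-08 vs Keq = 0.02832 ⇒ Q<K, forward
Step 1:
                   G          B          E
  init         5.955      5.659    0.04276
  Δ           -1.427     -1.427       2.14
  eq           4.528      4.232      2.183
  solve Keq expr → x = 0.7134; check Q = 0.02832
Then add 0.6211 M of B.
Step 2:
                   G          B          E
  init         4.528      4.853      2.183
  Δ         -0.09579   -0.09579     0.1437
  eq           4.432      4.758      2.327
  solve Keq expr → x = 0.04789; check Q = 0.02832

[G]_eq = 4.432 M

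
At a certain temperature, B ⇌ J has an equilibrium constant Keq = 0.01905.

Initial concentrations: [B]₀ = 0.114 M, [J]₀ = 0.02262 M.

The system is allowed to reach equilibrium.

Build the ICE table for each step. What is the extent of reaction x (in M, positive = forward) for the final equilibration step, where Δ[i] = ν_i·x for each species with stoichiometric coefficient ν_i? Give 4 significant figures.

Q₀ = 0.1984 vs Keq = 0.01905 ⇒ Q>K, reverse
Step 1:
                  B         J
  Initial     0.114   0.02262
  Change    0.02007  -0.02007
  Equil      0.1341  0.002554
  solve Keq expr → x = -0.02007; check Q = 0.01905

x = -0.02007 M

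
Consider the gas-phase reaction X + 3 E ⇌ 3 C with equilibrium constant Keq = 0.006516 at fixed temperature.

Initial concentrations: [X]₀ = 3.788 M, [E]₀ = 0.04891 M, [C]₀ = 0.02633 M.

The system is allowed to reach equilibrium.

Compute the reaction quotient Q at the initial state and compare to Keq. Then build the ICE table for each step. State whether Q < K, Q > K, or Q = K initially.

Q₀ = 0.04119 vs Keq = 0.006516 ⇒ Q>K, reverse
Step 1:
                   X          E          C
  I            3.788    0.04891    0.02633
  C          0.00312    0.00936   -0.00936
  E            3.791    0.05827    0.01697
  solve Keq expr → x = -0.00312; check Q = 0.006516

Q₀ = 0.04119; Q > K (proceeds reverse)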